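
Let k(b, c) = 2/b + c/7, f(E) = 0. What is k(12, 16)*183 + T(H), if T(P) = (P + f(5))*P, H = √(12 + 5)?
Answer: 6521/14 ≈ 465.79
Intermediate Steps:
H = √17 ≈ 4.1231
T(P) = P² (T(P) = (P + 0)*P = P*P = P²)
k(b, c) = 2/b + c/7 (k(b, c) = 2/b + c*(⅐) = 2/b + c/7)
k(12, 16)*183 + T(H) = (2/12 + (⅐)*16)*183 + (√17)² = (2*(1/12) + 16/7)*183 + 17 = (⅙ + 16/7)*183 + 17 = (103/42)*183 + 17 = 6283/14 + 17 = 6521/14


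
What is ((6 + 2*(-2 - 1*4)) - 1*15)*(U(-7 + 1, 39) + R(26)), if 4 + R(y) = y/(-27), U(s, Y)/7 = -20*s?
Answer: -157822/9 ≈ -17536.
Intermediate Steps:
U(s, Y) = -140*s (U(s, Y) = 7*(-20*s) = -140*s)
R(y) = -4 - y/27 (R(y) = -4 + y/(-27) = -4 + y*(-1/27) = -4 - y/27)
((6 + 2*(-2 - 1*4)) - 1*15)*(U(-7 + 1, 39) + R(26)) = ((6 + 2*(-2 - 1*4)) - 1*15)*(-140*(-7 + 1) + (-4 - 1/27*26)) = ((6 + 2*(-2 - 4)) - 15)*(-140*(-6) + (-4 - 26/27)) = ((6 + 2*(-6)) - 15)*(840 - 134/27) = ((6 - 12) - 15)*(22546/27) = (-6 - 15)*(22546/27) = -21*22546/27 = -157822/9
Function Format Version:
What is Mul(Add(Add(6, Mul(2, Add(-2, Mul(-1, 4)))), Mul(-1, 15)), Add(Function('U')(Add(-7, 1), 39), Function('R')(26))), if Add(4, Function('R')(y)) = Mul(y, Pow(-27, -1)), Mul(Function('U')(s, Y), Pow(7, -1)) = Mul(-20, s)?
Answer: Rational(-157822, 9) ≈ -17536.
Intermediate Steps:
Function('U')(s, Y) = Mul(-140, s) (Function('U')(s, Y) = Mul(7, Mul(-20, s)) = Mul(-140, s))
Function('R')(y) = Add(-4, Mul(Rational(-1, 27), y)) (Function('R')(y) = Add(-4, Mul(y, Pow(-27, -1))) = Add(-4, Mul(y, Rational(-1, 27))) = Add(-4, Mul(Rational(-1, 27), y)))
Mul(Add(Add(6, Mul(2, Add(-2, Mul(-1, 4)))), Mul(-1, 15)), Add(Function('U')(Add(-7, 1), 39), Function('R')(26))) = Mul(Add(Add(6, Mul(2, Add(-2, Mul(-1, 4)))), Mul(-1, 15)), Add(Mul(-140, Add(-7, 1)), Add(-4, Mul(Rational(-1, 27), 26)))) = Mul(Add(Add(6, Mul(2, Add(-2, -4))), -15), Add(Mul(-140, -6), Add(-4, Rational(-26, 27)))) = Mul(Add(Add(6, Mul(2, -6)), -15), Add(840, Rational(-134, 27))) = Mul(Add(Add(6, -12), -15), Rational(22546, 27)) = Mul(Add(-6, -15), Rational(22546, 27)) = Mul(-21, Rational(22546, 27)) = Rational(-157822, 9)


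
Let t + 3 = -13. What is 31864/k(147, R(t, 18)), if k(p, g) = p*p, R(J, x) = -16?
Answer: 4552/3087 ≈ 1.4746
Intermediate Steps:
t = -16 (t = -3 - 13 = -16)
k(p, g) = p²
31864/k(147, R(t, 18)) = 31864/(147²) = 31864/21609 = 31864*(1/21609) = 4552/3087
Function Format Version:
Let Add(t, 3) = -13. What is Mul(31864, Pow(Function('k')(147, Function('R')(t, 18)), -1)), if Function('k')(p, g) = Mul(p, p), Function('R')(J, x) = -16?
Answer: Rational(4552, 3087) ≈ 1.4746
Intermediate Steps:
t = -16 (t = Add(-3, -13) = -16)
Function('k')(p, g) = Pow(p, 2)
Mul(31864, Pow(Function('k')(147, Function('R')(t, 18)), -1)) = Mul(31864, Pow(Pow(147, 2), -1)) = Mul(31864, Pow(21609, -1)) = Mul(31864, Rational(1, 21609)) = Rational(4552, 3087)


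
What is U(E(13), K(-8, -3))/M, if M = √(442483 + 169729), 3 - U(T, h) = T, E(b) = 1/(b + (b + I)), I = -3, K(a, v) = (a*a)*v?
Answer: 34*√153053/3520219 ≈ 0.0037786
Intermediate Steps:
K(a, v) = v*a² (K(a, v) = a²*v = v*a²)
E(b) = 1/(-3 + 2*b) (E(b) = 1/(b + (b - 3)) = 1/(b + (-3 + b)) = 1/(-3 + 2*b))
U(T, h) = 3 - T
M = 2*√153053 (M = √612212 = 2*√153053 ≈ 782.44)
U(E(13), K(-8, -3))/M = (3 - 1/(-3 + 2*13))/((2*√153053)) = (3 - 1/(-3 + 26))*(√153053/306106) = (3 - 1/23)*(√153053/306106) = 68*(√153053/306106)/23 = 34*√153053/3520219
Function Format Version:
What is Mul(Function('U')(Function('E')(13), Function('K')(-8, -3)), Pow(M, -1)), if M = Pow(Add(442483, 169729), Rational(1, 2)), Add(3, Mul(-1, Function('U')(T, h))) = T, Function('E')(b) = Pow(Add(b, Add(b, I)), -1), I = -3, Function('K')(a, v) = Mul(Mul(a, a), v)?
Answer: Mul(Rational(34, 3520219), Pow(153053, Rational(1, 2))) ≈ 0.0037786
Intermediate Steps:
Function('K')(a, v) = Mul(v, Pow(a, 2)) (Function('K')(a, v) = Mul(Pow(a, 2), v) = Mul(v, Pow(a, 2)))
Function('E')(b) = Pow(Add(-3, Mul(2, b)), -1) (Function('E')(b) = Pow(Add(b, Add(b, -3)), -1) = Pow(Add(b, Add(-3, b)), -1) = Pow(Add(-3, Mul(2, b)), -1))
Function('U')(T, h) = Add(3, Mul(-1, T))
M = Mul(2, Pow(153053, Rational(1, 2))) (M = Pow(612212, Rational(1, 2)) = Mul(2, Pow(153053, Rational(1, 2))) ≈ 782.44)
Mul(Function('U')(Function('E')(13), Function('K')(-8, -3)), Pow(M, -1)) = Mul(Add(3, Mul(-1, Pow(Add(-3, Mul(2, 13)), -1))), Pow(Mul(2, Pow(153053, Rational(1, 2))), -1)) = Mul(Add(3, Mul(-1, Pow(Add(-3, 26), -1))), Mul(Rational(1, 306106), Pow(153053, Rational(1, 2)))) = Mul(Add(3, Mul(-1, Pow(23, -1))), Mul(Rational(1, 306106), Pow(153053, Rational(1, 2)))) = Mul(Add(3, Mul(-1, Rational(1, 23))), Mul(Rational(1, 306106), Pow(153053, Rational(1, 2)))) = Mul(Add(3, Rational(-1, 23)), Mul(Rational(1, 306106), Pow(153053, Rational(1, 2)))) = Mul(Rational(68, 23), Mul(Rational(1, 306106), Pow(153053, Rational(1, 2)))) = Mul(Rational(34, 3520219), Pow(153053, Rational(1, 2)))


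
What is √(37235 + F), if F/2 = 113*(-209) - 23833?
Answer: I*√57665 ≈ 240.14*I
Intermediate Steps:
F = -94900 (F = 2*(113*(-209) - 23833) = 2*(-23617 - 23833) = 2*(-47450) = -94900)
√(37235 + F) = √(37235 - 94900) = √(-57665) = I*√57665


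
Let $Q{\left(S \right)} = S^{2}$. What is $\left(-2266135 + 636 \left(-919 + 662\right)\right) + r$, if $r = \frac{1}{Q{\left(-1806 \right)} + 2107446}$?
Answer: $- \frac{13044651829133}{5369082} \approx -2.4296 \cdot 10^{6}$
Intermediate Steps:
$r = \frac{1}{5369082}$ ($r = \frac{1}{\left(-1806\right)^{2} + 2107446} = \frac{1}{3261636 + 2107446} = \frac{1}{5369082} \approx 1.8625 \cdot 10^{-7}$)
$\left(-2266135 + 636 \left(-919 + 662\right)\right) + r = \left(-2266135 + 636 \left(-919 + 662\right)\right) + \frac{1}{5369082} = \left(-2266135 + 636 \left(-257\right)\right) + \frac{1}{5369082} = \left(-2266135 - 163452\right) + \frac{1}{5369082} = -2429587 + \frac{1}{5369082} = - \frac{13044651829133}{5369082}$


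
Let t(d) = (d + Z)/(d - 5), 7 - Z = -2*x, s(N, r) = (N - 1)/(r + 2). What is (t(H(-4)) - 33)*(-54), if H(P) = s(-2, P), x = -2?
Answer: 12960/7 ≈ 1851.4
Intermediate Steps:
s(N, r) = (-1 + N)/(2 + r)
Z = 3 (Z = 7 - (-2)*(-2) = 7 - 1*4 = 7 - 4 = 3)
H(P) = -3/(2 + P) (H(P) = (-1 - 2)/(2 + P) = -3/(2 + P))
t(d) = (3 + d)/(-5 + d) (t(d) = (d + 3)/(d - 5) = (3 + d)/(-5 + d))
(t(H(-4)) - 33)*(-54) = ((3 - 3/(2 - 4))/(-5 - 3/(2 - 4)) - 33)*(-54) = ((3 - 3/(-2))/(-5 - 3/(-2)) - 33)*(-54) = ((3 - 3*(-½))/(-5 - 3*(-½)) - 33)*(-54) = ((3 + 3/2)/(-5 + 3/2) - 33)*(-54) = ((9/2)/(-7/2) - 33)*(-54) = (-2/7*9/2 - 33)*(-54) = (-9/7 - 33)*(-54) = -240/7*(-54) = 12960/7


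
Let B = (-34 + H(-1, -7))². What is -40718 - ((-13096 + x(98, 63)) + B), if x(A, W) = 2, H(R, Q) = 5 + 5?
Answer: -28200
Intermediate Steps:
H(R, Q) = 10
B = 576 (B = (-34 + 10)² = (-24)² = 576)
-40718 - ((-13096 + x(98, 63)) + B) = -40718 - ((-13096 + 2) + 576) = -40718 - (-13094 + 576) = -40718 - 1*(-12518) = -40718 + 12518 = -28200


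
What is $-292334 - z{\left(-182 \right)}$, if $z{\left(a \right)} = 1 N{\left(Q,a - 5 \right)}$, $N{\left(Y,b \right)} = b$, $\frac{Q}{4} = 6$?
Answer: $-292147$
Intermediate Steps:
$Q = 24$ ($Q = 4 \cdot 6 = 24$)
$z{\left(a \right)} = -5 + a$ ($z{\left(a \right)} = 1 \left(a - 5\right) = 1 \left(-5 + a\right) = -5 + a$)
$-292334 - z{\left(-182 \right)} = -292334 - \left(-5 - 182\right) = -292334 - -187 = -292334 + 187 = -292147$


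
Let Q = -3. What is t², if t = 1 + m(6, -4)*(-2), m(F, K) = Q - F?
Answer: 361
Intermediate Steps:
m(F, K) = -3 - F
t = 19 (t = 1 + (-3 - 1*6)*(-2) = 1 + (-3 - 6)*(-2) = 1 - 9*(-2) = 1 + 18 = 19)
t² = 19² = 361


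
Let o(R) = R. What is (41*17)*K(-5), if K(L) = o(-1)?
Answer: -697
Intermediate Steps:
K(L) = -1
(41*17)*K(-5) = (41*17)*(-1) = 697*(-1) = -697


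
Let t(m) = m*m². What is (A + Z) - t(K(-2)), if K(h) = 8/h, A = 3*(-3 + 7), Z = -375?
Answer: -299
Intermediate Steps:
A = 12 (A = 3*4 = 12)
t(m) = m³
(A + Z) - t(K(-2)) = (12 - 375) - (8/(-2))³ = -363 - (8*(-½))³ = -363 - 1*(-4)³ = -363 - 1*(-64) = -363 + 64 = -299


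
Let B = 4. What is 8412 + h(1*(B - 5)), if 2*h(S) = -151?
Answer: 16673/2 ≈ 8336.5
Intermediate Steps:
h(S) = -151/2 (h(S) = (½)*(-151) = -151/2)
8412 + h(1*(B - 5)) = 8412 - 151/2 = 16673/2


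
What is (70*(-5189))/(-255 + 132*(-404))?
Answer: 363230/53583 ≈ 6.7788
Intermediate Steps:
(70*(-5189))/(-255 + 132*(-404)) = -363230/(-255 - 53328) = -363230/(-53583) = -363230*(-1/53583) = 363230/53583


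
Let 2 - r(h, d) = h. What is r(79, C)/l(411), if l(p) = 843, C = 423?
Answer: -77/843 ≈ -0.091340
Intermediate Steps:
r(h, d) = 2 - h
r(79, C)/l(411) = (2 - 1*79)/843 = (2 - 79)*(1/843) = -77*1/843 = -77/843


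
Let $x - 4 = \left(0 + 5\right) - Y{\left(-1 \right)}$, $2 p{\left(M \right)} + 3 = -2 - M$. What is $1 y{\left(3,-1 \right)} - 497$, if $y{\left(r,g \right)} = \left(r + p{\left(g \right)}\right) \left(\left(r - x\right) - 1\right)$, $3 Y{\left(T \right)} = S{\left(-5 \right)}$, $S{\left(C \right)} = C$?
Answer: $- \frac{1517}{3} \approx -505.67$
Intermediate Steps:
$Y{\left(T \right)} = - \frac{5}{3}$ ($Y{\left(T \right)} = \frac{1}{3} \left(-5\right) = - \frac{5}{3}$)
$p{\left(M \right)} = - \frac{5}{2} - \frac{M}{2}$ ($p{\left(M \right)} = - \frac{3}{2} + \frac{-2 - M}{2} = - \frac{3}{2} - \left(1 + \frac{M}{2}\right) = - \frac{5}{2} - \frac{M}{2}$)
$x = \frac{32}{3}$ ($x = 4 + \left(\left(0 + 5\right) - - \frac{5}{3}\right) = 4 + \left(5 + \frac{5}{3}\right) = 4 + \frac{20}{3} = \frac{32}{3} \approx 10.667$)
$y{\left(r,g \right)} = \left(- \frac{35}{3} + r\right) \left(- \frac{5}{2} + r - \frac{g}{2}\right)$ ($y{\left(r,g \right)} = \left(r - \left(\frac{5}{2} + \frac{g}{2}\right)\right) \left(\left(r - \frac{32}{3}\right) - 1\right) = \left(- \frac{5}{2} + r - \frac{g}{2}\right) \left(\left(r - \frac{32}{3}\right) - 1\right) = \left(- \frac{5}{2} + r - \frac{g}{2}\right) \left(\left(- \frac{32}{3} + r\right) - 1\right) = \left(- \frac{5}{2} + r - \frac{g}{2}\right) \left(- \frac{35}{3} + r\right) = \left(- \frac{35}{3} + r\right) \left(- \frac{5}{2} + r - \frac{g}{2}\right)$)
$1 y{\left(3,-1 \right)} - 497 = 1 \left(\frac{175}{6} + 3^{2} - \frac{85}{2} + \frac{35}{6} \left(-1\right) - \left(- \frac{1}{2}\right) 3\right) - 497 = 1 \left(\frac{175}{6} + 9 - \frac{85}{2} - \frac{35}{6} + \frac{3}{2}\right) - 497 = 1 \left(- \frac{26}{3}\right) - 497 = - \frac{26}{3} - 497 = - \frac{1517}{3}$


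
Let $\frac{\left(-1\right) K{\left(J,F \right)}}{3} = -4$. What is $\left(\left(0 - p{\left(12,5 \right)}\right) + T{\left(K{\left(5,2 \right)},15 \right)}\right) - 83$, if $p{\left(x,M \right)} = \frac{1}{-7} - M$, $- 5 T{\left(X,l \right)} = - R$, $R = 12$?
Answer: $- \frac{2641}{35} \approx -75.457$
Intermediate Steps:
$K{\left(J,F \right)} = 12$ ($K{\left(J,F \right)} = \left(-3\right) \left(-4\right) = 12$)
$T{\left(X,l \right)} = \frac{12}{5}$ ($T{\left(X,l \right)} = - \frac{\left(-1\right) 12}{5} = \left(- \frac{1}{5}\right) \left(-12\right) = \frac{12}{5}$)
$p{\left(x,M \right)} = - \frac{1}{7} - M$
$\left(\left(0 - p{\left(12,5 \right)}\right) + T{\left(K{\left(5,2 \right)},15 \right)}\right) - 83 = \left(\left(0 - \left(- \frac{1}{7} - 5\right)\right) + \frac{12}{5}\right) - 83 = \left(\left(0 - - \frac{36}{7}\right) + \frac{12}{5}\right) - 83 = \left(\left(0 + \frac{36}{7}\right) + \frac{12}{5}\right) - 83 = \left(\frac{36}{7} + \frac{12}{5}\right) - 83 = \frac{264}{35} - 83 = - \frac{2641}{35}$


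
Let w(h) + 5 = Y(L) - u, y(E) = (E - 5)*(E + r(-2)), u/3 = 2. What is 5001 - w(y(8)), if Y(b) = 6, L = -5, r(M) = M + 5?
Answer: 5006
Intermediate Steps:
r(M) = 5 + M
u = 6 (u = 3*2 = 6)
y(E) = (-5 + E)*(3 + E) (y(E) = (E - 5)*(E + (5 - 2)) = (-5 + E)*(E + 3) = (-5 + E)*(3 + E))
w(h) = -5 (w(h) = -5 + (6 - 1*6) = -5 + (6 - 6) = -5 + 0 = -5)
5001 - w(y(8)) = 5001 - 1*(-5) = 5001 + 5 = 5006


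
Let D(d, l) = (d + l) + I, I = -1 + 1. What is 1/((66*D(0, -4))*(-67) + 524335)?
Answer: 1/542023 ≈ 1.8449e-6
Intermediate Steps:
I = 0
D(d, l) = d + l (D(d, l) = (d + l) + 0 = d + l)
1/((66*D(0, -4))*(-67) + 524335) = 1/((66*(0 - 4))*(-67) + 524335) = 1/((66*(-4))*(-67) + 524335) = 1/(-264*(-67) + 524335) = 1/(17688 + 524335) = 1/542023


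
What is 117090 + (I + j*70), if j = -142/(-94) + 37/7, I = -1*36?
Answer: 5523898/47 ≈ 1.1753e+5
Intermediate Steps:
I = -36
j = 2236/329 (j = -142*(-1/94) + 37*(⅐) = 71/47 + 37/7 = 2236/329 ≈ 6.7964)
117090 + (I + j*70) = 117090 + (-36 + (2236/329)*70) = 117090 + (-36 + 22360/47) = 117090 + 20668/47 = 5523898/47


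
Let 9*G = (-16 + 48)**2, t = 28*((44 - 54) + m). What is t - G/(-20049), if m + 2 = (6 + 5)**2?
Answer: 550706956/180441 ≈ 3052.0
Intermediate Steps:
m = 119 (m = -2 + (6 + 5)**2 = -2 + 11**2 = -2 + 121 = 119)
t = 3052 (t = 28*((44 - 54) + 119) = 28*(-10 + 119) = 28*109 = 3052)
G = 1024/9 (G = (-16 + 48)**2/9 = (1/9)*32**2 = (1/9)*1024 = 1024/9 ≈ 113.78)
t - G/(-20049) = 3052 - 1024/(9*(-20049)) = 3052 - 1024*(-1)/(9*20049) = 3052 - 1*(-1024/180441) = 3052 + 1024/180441 = 550706956/180441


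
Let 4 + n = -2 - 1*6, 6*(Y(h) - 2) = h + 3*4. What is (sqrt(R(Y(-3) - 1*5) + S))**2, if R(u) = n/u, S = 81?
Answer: 89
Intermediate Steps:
Y(h) = 4 + h/6 (Y(h) = 2 + (h + 3*4)/6 = 2 + (h + 12)/6 = 2 + (12 + h)/6 = 2 + (2 + h/6) = 4 + h/6)
n = -12 (n = -4 + (-2 - 1*6) = -4 + (-2 - 6) = -4 - 8 = -12)
R(u) = -12/u
(sqrt(R(Y(-3) - 1*5) + S))**2 = (sqrt(-12/((4 + (1/6)*(-3)) - 1*5) + 81))**2 = (sqrt(-12/((4 - 1/2) - 5) + 81))**2 = (sqrt(-12/(7/2 - 5) + 81))**2 = (sqrt(-12/(-3/2) + 81))**2 = (sqrt(-12*(-2/3) + 81))**2 = (sqrt(8 + 81))**2 = (sqrt(89))**2 = 89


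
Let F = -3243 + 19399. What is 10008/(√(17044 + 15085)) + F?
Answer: 16156 + 10008*√89/1691 ≈ 16212.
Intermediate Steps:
F = 16156
10008/(√(17044 + 15085)) + F = 10008/(√(17044 + 15085)) + 16156 = 10008/(√32129) + 16156 = 10008/((19*√89)) + 16156 = 10008*(√89/1691) + 16156 = 10008*√89/1691 + 16156 = 16156 + 10008*√89/1691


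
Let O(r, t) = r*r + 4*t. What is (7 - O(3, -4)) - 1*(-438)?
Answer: 452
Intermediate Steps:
O(r, t) = r² + 4*t
(7 - O(3, -4)) - 1*(-438) = (7 - (3² + 4*(-4))) - 1*(-438) = (7 - (9 - 16)) + 438 = (7 - 1*(-7)) + 438 = (7 + 7) + 438 = 14 + 438 = 452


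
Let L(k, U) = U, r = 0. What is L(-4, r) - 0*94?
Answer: 0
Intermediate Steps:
L(-4, r) - 0*94 = 0 - 0*94 = 0 - 46*0 = 0 + 0 = 0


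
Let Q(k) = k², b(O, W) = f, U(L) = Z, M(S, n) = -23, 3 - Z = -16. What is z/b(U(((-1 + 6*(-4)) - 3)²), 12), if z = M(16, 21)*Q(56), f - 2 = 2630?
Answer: -1288/47 ≈ -27.404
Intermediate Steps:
f = 2632 (f = 2 + 2630 = 2632)
Z = 19 (Z = 3 - 1*(-16) = 3 + 16 = 19)
U(L) = 19
b(O, W) = 2632
z = -72128 (z = -23*56² = -23*3136 = -72128)
z/b(U(((-1 + 6*(-4)) - 3)²), 12) = -72128/2632 = -72128*1/2632 = -1288/47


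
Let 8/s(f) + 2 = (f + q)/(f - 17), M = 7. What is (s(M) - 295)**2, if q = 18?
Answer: 7134241/81 ≈ 88077.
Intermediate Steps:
s(f) = 8/(-2 + (18 + f)/(-17 + f)) (s(f) = 8/(-2 + (f + 18)/(f - 17)) = 8/(-2 + (18 + f)/(-17 + f)))
(s(M) - 295)**2 = (8*(-17 + 7)/(52 - 1*7) - 295)**2 = (8*(-10)/(52 - 7) - 295)**2 = (8*(-10)/45 - 295)**2 = (8*(1/45)*(-10) - 295)**2 = (-16/9 - 295)**2 = (-2671/9)**2 = 7134241/81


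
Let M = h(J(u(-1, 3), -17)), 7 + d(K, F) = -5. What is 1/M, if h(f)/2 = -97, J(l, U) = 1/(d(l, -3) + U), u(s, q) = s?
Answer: -1/194 ≈ -0.0051546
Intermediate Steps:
d(K, F) = -12 (d(K, F) = -7 - 5 = -12)
J(l, U) = 1/(-12 + U)
h(f) = -194 (h(f) = 2*(-97) = -194)
M = -194
1/M = 1/(-194) = -1/194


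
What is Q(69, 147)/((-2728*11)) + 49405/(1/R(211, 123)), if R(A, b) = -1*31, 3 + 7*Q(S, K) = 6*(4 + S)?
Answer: -321712317515/210056 ≈ -1.5316e+6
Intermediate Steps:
Q(S, K) = 3 + 6*S/7 (Q(S, K) = -3/7 + (6*(4 + S))/7 = -3/7 + (24 + 6*S)/7 = -3/7 + (24/7 + 6*S/7) = 3 + 6*S/7)
R(A, b) = -31
Q(69, 147)/((-2728*11)) + 49405/(1/R(211, 123)) = (3 + (6/7)*69)/((-2728*11)) + 49405/(1/(-31)) = (3 + 414/7)/(-30008) + 49405/(-1/31) = (435/7)*(-1/30008) + 49405*(-31) = -435/210056 - 1531555 = -321712317515/210056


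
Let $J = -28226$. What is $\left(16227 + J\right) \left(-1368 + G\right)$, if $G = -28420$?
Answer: $357426212$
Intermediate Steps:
$\left(16227 + J\right) \left(-1368 + G\right) = \left(16227 - 28226\right) \left(-1368 - 28420\right) = \left(-11999\right) \left(-29788\right) = 357426212$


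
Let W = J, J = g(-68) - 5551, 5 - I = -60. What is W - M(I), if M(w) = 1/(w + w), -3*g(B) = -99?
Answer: -717341/130 ≈ -5518.0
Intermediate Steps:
I = 65 (I = 5 - 1*(-60) = 5 + 60 = 65)
g(B) = 33 (g(B) = -1/3*(-99) = 33)
M(w) = 1/(2*w)
J = -5518 (J = 33 - 5551 = -5518)
W = -5518
W - M(I) = -5518 - 1/(2*65) = -5518 - 1*1/130 = -5518 - 1/130 = -717341/130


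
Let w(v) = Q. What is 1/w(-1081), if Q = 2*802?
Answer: 1/1604 ≈ 0.00062344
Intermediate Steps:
Q = 1604
w(v) = 1604
1/w(-1081) = 1/1604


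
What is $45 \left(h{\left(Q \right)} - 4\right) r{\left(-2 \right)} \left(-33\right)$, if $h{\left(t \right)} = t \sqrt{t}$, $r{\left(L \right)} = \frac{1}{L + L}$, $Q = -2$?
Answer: $-1485 - \frac{1485 i \sqrt{2}}{2} \approx -1485.0 - 1050.1 i$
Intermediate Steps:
$r{\left(L \right)} = \frac{1}{2 L}$
$h{\left(t \right)} = t^{\frac{3}{2}}$
$45 \left(h{\left(Q \right)} - 4\right) r{\left(-2 \right)} \left(-33\right) = 45 \left(\left(-2\right)^{\frac{3}{2}} - 4\right) \frac{1}{2 \left(-2\right)} \left(-33\right) = 45 \left(- 2 i \sqrt{2} - 4\right) \frac{1}{2} \left(- \frac{1}{2}\right) \left(-33\right) = 45 \left(-4 - 2 i \sqrt{2}\right) \left(- \frac{1}{4}\right) \left(-33\right) = 45 \left(1 + \frac{i \sqrt{2}}{2}\right) \left(-33\right) = \left(45 + \frac{45 i \sqrt{2}}{2}\right) \left(-33\right) = -1485 - \frac{1485 i \sqrt{2}}{2}$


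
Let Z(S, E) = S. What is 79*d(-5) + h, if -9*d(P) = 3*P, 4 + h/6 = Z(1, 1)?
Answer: 341/3 ≈ 113.67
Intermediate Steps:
h = -18 (h = -24 + 6*1 = -24 + 6 = -18)
d(P) = -P/3
79*d(-5) + h = 79*(-⅓*(-5)) - 18 = 79*(5/3) - 18 = 395/3 - 18 = 341/3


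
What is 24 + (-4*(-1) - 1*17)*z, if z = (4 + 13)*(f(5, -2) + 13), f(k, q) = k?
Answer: -3954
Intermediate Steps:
z = 306 (z = (4 + 13)*(5 + 13) = 17*18 = 306)
24 + (-4*(-1) - 1*17)*z = 24 + (-4*(-1) - 1*17)*306 = 24 + (4 - 17)*306 = 24 - 13*306 = 24 - 3978 = -3954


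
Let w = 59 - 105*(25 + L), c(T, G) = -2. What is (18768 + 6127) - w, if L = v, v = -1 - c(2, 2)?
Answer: 27566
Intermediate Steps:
v = 1 (v = -1 - 1*(-2) = -1 + 2 = 1)
L = 1
w = -2671 (w = 59 - 105*(25 + 1) = 59 - 105*26 = 59 - 2730 = -2671)
(18768 + 6127) - w = (18768 + 6127) - 1*(-2671) = 24895 + 2671 = 27566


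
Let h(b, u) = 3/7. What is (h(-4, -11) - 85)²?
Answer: 350464/49 ≈ 7152.3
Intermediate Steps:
h(b, u) = 3/7 (h(b, u) = (⅐)*3 = 3/7)
(h(-4, -11) - 85)² = (3/7 - 85)² = (-592/7)² = 350464/49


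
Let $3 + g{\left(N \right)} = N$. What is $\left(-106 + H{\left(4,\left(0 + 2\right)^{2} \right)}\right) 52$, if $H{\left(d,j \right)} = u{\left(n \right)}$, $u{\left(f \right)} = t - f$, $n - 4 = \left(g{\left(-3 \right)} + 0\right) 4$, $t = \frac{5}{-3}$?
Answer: $- \frac{13676}{3} \approx -4558.7$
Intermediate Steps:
$t = - \frac{5}{3}$ ($t = 5 \left(- \frac{1}{3}\right) = - \frac{5}{3} \approx -1.6667$)
$g{\left(N \right)} = -3 + N$
$n = -20$ ($n = 4 + \left(\left(-3 - 3\right) + 0\right) 4 = 4 + \left(-6 + 0\right) 4 = 4 - 24 = -20$)
$u{\left(f \right)} = - \frac{5}{3} - f$
$H{\left(d,j \right)} = \frac{55}{3}$ ($H{\left(d,j \right)} = - \frac{5}{3} - -20 = - \frac{5}{3} + 20 = \frac{55}{3}$)
$\left(-106 + H{\left(4,\left(0 + 2\right)^{2} \right)}\right) 52 = \left(-106 + \frac{55}{3}\right) 52 = \left(- \frac{263}{3}\right) 52 = - \frac{13676}{3}$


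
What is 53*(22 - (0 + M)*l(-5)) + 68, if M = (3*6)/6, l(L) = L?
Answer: 2029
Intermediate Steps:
M = 3 (M = 18*(⅙) = 3)
53*(22 - (0 + M)*l(-5)) + 68 = 53*(22 - (0 + 3)*(-5)) + 68 = 53*(22 - 3*(-5)) + 68 = 53*(22 - 1*(-15)) + 68 = 53*(22 + 15) + 68 = 53*37 + 68 = 1961 + 68 = 2029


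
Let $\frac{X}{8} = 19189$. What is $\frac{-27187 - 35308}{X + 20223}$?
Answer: $- \frac{12499}{34747} \approx -0.35971$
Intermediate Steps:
$X = 153512$ ($X = 8 \cdot 19189 = 153512$)
$\frac{-27187 - 35308}{X + 20223} = \frac{-27187 - 35308}{153512 + 20223} = - \frac{62495}{173735} = \left(-62495\right) \frac{1}{173735} = - \frac{12499}{34747}$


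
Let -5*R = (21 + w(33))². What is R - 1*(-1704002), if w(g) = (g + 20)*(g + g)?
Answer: -3863351/5 ≈ -7.7267e+5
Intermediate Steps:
w(g) = 2*g*(20 + g) (w(g) = (20 + g)*(2*g) = 2*g*(20 + g))
R = -12383361/5 (R = -(21 + 2*33*(20 + 33))²/5 = -(21 + 2*33*53)²/5 = -(21 + 3498)²/5 = -⅕*3519² = -⅕*12383361 = -12383361/5 ≈ -2.4767e+6)
R - 1*(-1704002) = -12383361/5 - 1*(-1704002) = -12383361/5 + 1704002 = -3863351/5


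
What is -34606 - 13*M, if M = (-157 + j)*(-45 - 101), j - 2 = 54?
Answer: -226304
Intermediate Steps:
j = 56 (j = 2 + 54 = 56)
M = 14746 (M = (-157 + 56)*(-45 - 101) = -101*(-146) = 14746)
-34606 - 13*M = -34606 - 13*14746 = -34606 - 191698 = -226304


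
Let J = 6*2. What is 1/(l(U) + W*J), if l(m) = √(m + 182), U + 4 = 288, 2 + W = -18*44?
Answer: -4764/45391159 - √466/90782318 ≈ -0.00010519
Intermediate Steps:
W = -794 (W = -2 - 18*44 = -2 - 792 = -794)
J = 12
U = 284 (U = -4 + 288 = 284)
l(m) = √(182 + m)
1/(l(U) + W*J) = 1/(√(182 + 284) - 794*12) = 1/(√466 - 9528) = 1/(-9528 + √466)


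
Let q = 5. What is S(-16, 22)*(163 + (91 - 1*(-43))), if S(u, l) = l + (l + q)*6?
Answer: 54648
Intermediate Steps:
S(u, l) = 30 + 7*l (S(u, l) = l + (l + 5)*6 = l + (5 + l)*6 = l + (30 + 6*l) = 30 + 7*l)
S(-16, 22)*(163 + (91 - 1*(-43))) = (30 + 7*22)*(163 + (91 - 1*(-43))) = (30 + 154)*(163 + (91 + 43)) = 184*(163 + 134) = 184*297 = 54648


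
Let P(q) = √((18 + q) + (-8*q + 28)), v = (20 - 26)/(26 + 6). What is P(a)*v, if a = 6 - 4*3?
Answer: -3*√22/8 ≈ -1.7589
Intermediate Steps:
v = -3/16 (v = -6/32 = -6*1/32 = -3/16 ≈ -0.18750)
a = -6 (a = 6 - 12 = -6)
P(q) = √(46 - 7*q) (P(q) = √((18 + q) + (28 - 8*q)) = √(46 - 7*q))
P(a)*v = √(46 - 7*(-6))*(-3/16) = √(46 + 42)*(-3/16) = √88*(-3/16) = (2*√22)*(-3/16) = -3*√22/8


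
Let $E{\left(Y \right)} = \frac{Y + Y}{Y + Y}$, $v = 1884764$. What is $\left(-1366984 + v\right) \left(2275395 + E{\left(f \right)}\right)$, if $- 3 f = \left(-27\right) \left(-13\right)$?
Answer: $1178154540880$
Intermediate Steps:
$f = -117$ ($f = - \frac{\left(-27\right) \left(-13\right)}{3} = \left(- \frac{1}{3}\right) 351 = -117$)
$E{\left(Y \right)} = 1$ ($E{\left(Y \right)} = \frac{2 Y}{2 Y} = 2 Y \frac{1}{2 Y} = 1$)
$\left(-1366984 + v\right) \left(2275395 + E{\left(f \right)}\right) = \left(-1366984 + 1884764\right) \left(2275395 + 1\right) = 517780 \cdot 2275396 = 1178154540880$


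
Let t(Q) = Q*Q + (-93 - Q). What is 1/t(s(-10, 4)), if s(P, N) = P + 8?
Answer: -1/87 ≈ -0.011494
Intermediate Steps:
s(P, N) = 8 + P
t(Q) = -93 + Q² - Q (t(Q) = Q² + (-93 - Q) = -93 + Q² - Q)
1/t(s(-10, 4)) = 1/(-93 + (8 - 10)² - (8 - 10)) = 1/(-93 + (-2)² - 1*(-2)) = 1/(-93 + 4 + 2) = 1/(-87) = -1/87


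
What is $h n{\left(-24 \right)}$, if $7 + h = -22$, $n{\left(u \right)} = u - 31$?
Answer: $1595$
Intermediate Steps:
$n{\left(u \right)} = -31 + u$ ($n{\left(u \right)} = u - 31 = -31 + u$)
$h = -29$ ($h = -7 - 22 = -29$)
$h n{\left(-24 \right)} = - 29 \left(-31 - 24\right) = \left(-29\right) \left(-55\right) = 1595$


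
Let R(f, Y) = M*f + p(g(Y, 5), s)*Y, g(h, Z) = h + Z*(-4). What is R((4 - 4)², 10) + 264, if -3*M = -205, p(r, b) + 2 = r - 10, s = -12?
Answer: 44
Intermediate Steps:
g(h, Z) = h - 4*Z
p(r, b) = -12 + r (p(r, b) = -2 + (r - 10) = -2 + (-10 + r) = -12 + r)
M = 205/3 (M = -⅓*(-205) = 205/3 ≈ 68.333)
R(f, Y) = 205*f/3 + Y*(-32 + Y) (R(f, Y) = 205*f/3 + (-12 + (Y - 4*5))*Y = 205*f/3 + (-12 + (Y - 20))*Y = 205*f/3 + (-12 + (-20 + Y))*Y = 205*f/3 + (-32 + Y)*Y = 205*f/3 + Y*(-32 + Y))
R((4 - 4)², 10) + 264 = (205*(4 - 4)²/3 + 10*(-32 + 10)) + 264 = ((205/3)*0² + 10*(-22)) + 264 = ((205/3)*0 - 220) + 264 = (0 - 220) + 264 = -220 + 264 = 44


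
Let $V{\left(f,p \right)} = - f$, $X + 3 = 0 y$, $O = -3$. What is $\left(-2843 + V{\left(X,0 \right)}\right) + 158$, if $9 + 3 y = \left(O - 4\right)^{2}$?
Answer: $-2682$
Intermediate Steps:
$y = \frac{40}{3}$ ($y = -3 + \frac{\left(-3 - 4\right)^{2}}{3} = -3 + \frac{\left(-7\right)^{2}}{3} = -3 + \frac{1}{3} \cdot 49 = -3 + \frac{49}{3} = \frac{40}{3} \approx 13.333$)
$X = -3$ ($X = -3 + 0 \cdot \frac{40}{3} = -3 + 0 = -3$)
$\left(-2843 + V{\left(X,0 \right)}\right) + 158 = \left(-2843 - -3\right) + 158 = \left(-2843 + 3\right) + 158 = -2840 + 158 = -2682$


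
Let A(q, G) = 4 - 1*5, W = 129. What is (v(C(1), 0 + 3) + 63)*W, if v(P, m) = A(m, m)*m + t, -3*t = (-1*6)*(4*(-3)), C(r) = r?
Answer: 4644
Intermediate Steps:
A(q, G) = -1 (A(q, G) = 4 - 5 = -1)
t = -24 (t = -(-1*6)*4*(-3)/3 = -(-2)*(-12) = -1/3*72 = -24)
v(P, m) = -24 - m (v(P, m) = -m - 24 = -24 - m)
(v(C(1), 0 + 3) + 63)*W = ((-24 - (0 + 3)) + 63)*129 = ((-24 - 1*3) + 63)*129 = ((-24 - 3) + 63)*129 = (-27 + 63)*129 = 36*129 = 4644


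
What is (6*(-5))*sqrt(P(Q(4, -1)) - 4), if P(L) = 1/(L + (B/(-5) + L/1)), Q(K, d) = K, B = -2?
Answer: -5*I*sqrt(6846)/7 ≈ -59.1*I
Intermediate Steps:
P(L) = 1/(2/5 + 2*L) (P(L) = 1/(L + (-2/(-5) + L/1)) = 1/(L + (-2*(-1/5) + L*1)) = 1/(L + (2/5 + L)) = 1/(2/5 + 2*L))
(6*(-5))*sqrt(P(Q(4, -1)) - 4) = (6*(-5))*sqrt(5/(2*(1 + 5*4)) - 4) = -30*sqrt(5/(2*(1 + 20)) - 4) = -30*sqrt((5/2)/21 - 4) = -30*sqrt((5/2)*(1/21) - 4) = -30*sqrt(5/42 - 4) = -5*I*sqrt(6846)/7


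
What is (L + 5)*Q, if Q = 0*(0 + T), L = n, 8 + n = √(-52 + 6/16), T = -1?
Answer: 0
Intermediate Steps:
n = -8 + I*√826/4 (n = -8 + √(-52 + 6/16) = -8 + √(-52 + 6*(1/16)) = -8 + √(-52 + 3/8) = -8 + √(-413/8) = -8 + I*√826/4 ≈ -8.0 + 7.1851*I)
L = -8 + I*√826/4 ≈ -8.0 + 7.1851*I
Q = 0 (Q = 0*(0 - 1) = 0*(-1) = 0)
(L + 5)*Q = ((-8 + I*√826/4) + 5)*0 = (-3 + I*√826/4)*0 = 0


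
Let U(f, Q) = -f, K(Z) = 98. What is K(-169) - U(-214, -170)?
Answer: -116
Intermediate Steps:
K(-169) - U(-214, -170) = 98 - (-1)*(-214) = 98 - 1*214 = 98 - 214 = -116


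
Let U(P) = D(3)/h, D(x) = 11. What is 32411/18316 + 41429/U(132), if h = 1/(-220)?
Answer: -42523684/2770295 ≈ -15.350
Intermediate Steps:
h = -1/220 ≈ -0.0045455
U(P) = -2420 (U(P) = 11/(-1/220) = 11*(-220) = -2420)
32411/18316 + 41429/U(132) = 32411/18316 + 41429/(-2420) = 32411*(1/18316) + 41429*(-1/2420) = 32411/18316 - 41429/2420 = -42523684/2770295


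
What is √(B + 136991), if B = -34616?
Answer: 15*√455 ≈ 319.96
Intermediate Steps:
√(B + 136991) = √(-34616 + 136991) = √102375 = 15*√455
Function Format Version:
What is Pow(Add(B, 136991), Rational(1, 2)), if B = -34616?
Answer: Mul(15, Pow(455, Rational(1, 2))) ≈ 319.96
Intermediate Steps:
Pow(Add(B, 136991), Rational(1, 2)) = Pow(Add(-34616, 136991), Rational(1, 2)) = Pow(102375, Rational(1, 2)) = Mul(15, Pow(455, Rational(1, 2)))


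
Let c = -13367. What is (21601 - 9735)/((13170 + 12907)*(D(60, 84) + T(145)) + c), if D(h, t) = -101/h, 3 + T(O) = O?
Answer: 711960/218740243 ≈ 0.0032548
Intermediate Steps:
T(O) = -3 + O
(21601 - 9735)/((13170 + 12907)*(D(60, 84) + T(145)) + c) = (21601 - 9735)/((13170 + 12907)*(-101/60 + (-3 + 145)) - 13367) = 11866/(26077*(-101*1/60 + 142) - 13367) = 11866/(26077*(-101/60 + 142) - 13367) = 11866/(26077*(8419/60) - 13367) = 11866/(219542263/60 - 13367) = 11866/(218740243/60) = 11866*(60/218740243) = 711960/218740243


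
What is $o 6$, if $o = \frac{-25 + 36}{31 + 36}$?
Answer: $\frac{66}{67} \approx 0.98507$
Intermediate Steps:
$o = \frac{11}{67} \approx 0.16418$
$o 6 = \frac{11}{67} \cdot 6 = \frac{66}{67}$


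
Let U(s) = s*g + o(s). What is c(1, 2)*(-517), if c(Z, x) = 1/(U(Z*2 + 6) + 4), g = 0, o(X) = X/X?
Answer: -517/5 ≈ -103.40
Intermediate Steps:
o(X) = 1
U(s) = 1 (U(s) = s*0 + 1 = 0 + 1 = 1)
c(Z, x) = ⅕ (c(Z, x) = 1/(1 + 4) = 1/5 = ⅕)
c(1, 2)*(-517) = (⅕)*(-517) = -517/5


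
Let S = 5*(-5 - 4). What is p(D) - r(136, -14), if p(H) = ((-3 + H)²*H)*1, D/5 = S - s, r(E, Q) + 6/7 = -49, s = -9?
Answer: -42195791/7 ≈ -6.0280e+6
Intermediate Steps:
r(E, Q) = -349/7 (r(E, Q) = -6/7 - 49 = -349/7)
S = -45 (S = 5*(-9) = -45)
D = -180 (D = 5*(-45 - 1*(-9)) = 5*(-45 + 9) = 5*(-36) = -180)
p(H) = H*(-3 + H)² (p(H) = (H*(-3 + H)²)*1 = H*(-3 + H)²)
p(D) - r(136, -14) = -180*(-3 - 180)² - 1*(-349/7) = -180*(-183)² + 349/7 = -180*33489 + 349/7 = -6028020 + 349/7 = -42195791/7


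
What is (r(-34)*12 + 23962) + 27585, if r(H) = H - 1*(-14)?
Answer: 51307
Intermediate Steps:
r(H) = 14 + H (r(H) = H + 14 = 14 + H)
(r(-34)*12 + 23962) + 27585 = ((14 - 34)*12 + 23962) + 27585 = (-20*12 + 23962) + 27585 = (-240 + 23962) + 27585 = 23722 + 27585 = 51307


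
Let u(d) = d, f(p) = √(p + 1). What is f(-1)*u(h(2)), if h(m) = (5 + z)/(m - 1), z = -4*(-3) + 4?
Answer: 0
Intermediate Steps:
z = 16 (z = 12 + 4 = 16)
f(p) = √(1 + p)
h(m) = 21/(-1 + m) (h(m) = (5 + 16)/(m - 1) = 21/(-1 + m))
f(-1)*u(h(2)) = √(1 - 1)*(21/(-1 + 2)) = √0*(21/1) = 0*(21*1) = 0*21 = 0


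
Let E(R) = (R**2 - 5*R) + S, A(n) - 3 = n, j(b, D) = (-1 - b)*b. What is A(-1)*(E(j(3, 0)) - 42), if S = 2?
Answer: 328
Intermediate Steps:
j(b, D) = b*(-1 - b)
A(n) = 3 + n
E(R) = 2 + R**2 - 5*R (E(R) = (R**2 - 5*R) + 2 = 2 + R**2 - 5*R)
A(-1)*(E(j(3, 0)) - 42) = (3 - 1)*((2 + (-1*3*(1 + 3))**2 - (-5)*3*(1 + 3)) - 42) = 2*((2 + (-1*3*4)**2 - (-5)*3*4) - 42) = 2*((2 + (-12)**2 - 5*(-12)) - 42) = 2*((2 + 144 + 60) - 42) = 2*(206 - 42) = 2*164 = 328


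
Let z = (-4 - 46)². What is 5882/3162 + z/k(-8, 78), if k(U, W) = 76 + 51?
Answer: 254471/11811 ≈ 21.545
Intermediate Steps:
z = 2500 (z = (-50)² = 2500)
k(U, W) = 127
5882/3162 + z/k(-8, 78) = 5882/3162 + 2500/127 = 5882*(1/3162) + 2500*(1/127) = 173/93 + 2500/127 = 254471/11811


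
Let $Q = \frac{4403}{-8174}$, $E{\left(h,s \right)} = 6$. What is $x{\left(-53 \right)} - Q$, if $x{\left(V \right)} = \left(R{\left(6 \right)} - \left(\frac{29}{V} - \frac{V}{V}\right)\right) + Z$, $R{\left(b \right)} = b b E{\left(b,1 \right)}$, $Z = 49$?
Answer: $\frac{115707457}{433222} \approx 267.09$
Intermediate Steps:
$R{\left(b \right)} = 6 b^{2}$ ($R{\left(b \right)} = b b 6 = b^{2} \cdot 6 = 6 b^{2}$)
$Q = - \frac{4403}{8174}$ ($Q = 4403 \left(- \frac{1}{8174}\right) = - \frac{4403}{8174} \approx -0.53866$)
$x{\left(V \right)} = 266 - \frac{29}{V}$ ($x{\left(V \right)} = \left(6 \cdot 6^{2} - \left(\frac{29}{V} - \frac{V}{V}\right)\right) + 49 = \left(6 \cdot 36 + \left(- \frac{29}{V} + 1\right)\right) + 49 = \left(216 + \left(1 - \frac{29}{V}\right)\right) + 49 = \left(217 - \frac{29}{V}\right) + 49 = 266 - \frac{29}{V}$)
$x{\left(-53 \right)} - Q = \left(266 - \frac{29}{-53}\right) - - \frac{4403}{8174} = \left(266 - - \frac{29}{53}\right) + \frac{4403}{8174} = \left(266 + \frac{29}{53}\right) + \frac{4403}{8174} = \frac{14127}{53} + \frac{4403}{8174} = \frac{115707457}{433222}$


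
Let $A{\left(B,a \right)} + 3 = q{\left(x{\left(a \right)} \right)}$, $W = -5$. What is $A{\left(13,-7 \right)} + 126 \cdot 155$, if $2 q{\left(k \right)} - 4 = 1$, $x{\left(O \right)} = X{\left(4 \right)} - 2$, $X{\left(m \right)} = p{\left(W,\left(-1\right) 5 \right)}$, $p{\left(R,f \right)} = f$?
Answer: $\frac{39059}{2} \approx 19530.0$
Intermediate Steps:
$X{\left(m \right)} = -5$ ($X{\left(m \right)} = \left(-1\right) 5 = -5$)
$x{\left(O \right)} = -7$ ($x{\left(O \right)} = -5 - 2 = -7$)
$q{\left(k \right)} = \frac{5}{2}$ ($q{\left(k \right)} = 2 + \frac{1}{2} \cdot 1 = 2 + \frac{1}{2} = \frac{5}{2}$)
$A{\left(B,a \right)} = - \frac{1}{2}$ ($A{\left(B,a \right)} = -3 + \frac{5}{2} = - \frac{1}{2}$)
$A{\left(13,-7 \right)} + 126 \cdot 155 = - \frac{1}{2} + 126 \cdot 155 = - \frac{1}{2} + 19530 = \frac{39059}{2}$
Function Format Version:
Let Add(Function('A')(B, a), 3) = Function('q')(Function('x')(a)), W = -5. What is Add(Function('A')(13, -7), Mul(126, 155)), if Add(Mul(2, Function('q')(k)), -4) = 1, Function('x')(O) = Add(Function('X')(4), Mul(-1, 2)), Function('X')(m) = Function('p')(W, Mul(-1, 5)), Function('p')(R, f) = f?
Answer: Rational(39059, 2) ≈ 19530.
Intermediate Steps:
Function('X')(m) = -5 (Function('X')(m) = Mul(-1, 5) = -5)
Function('x')(O) = -7 (Function('x')(O) = Add(-5, Mul(-1, 2)) = Add(-5, -2) = -7)
Function('q')(k) = Rational(5, 2) (Function('q')(k) = Add(2, Mul(Rational(1, 2), 1)) = Add(2, Rational(1, 2)) = Rational(5, 2))
Function('A')(B, a) = Rational(-1, 2) (Function('A')(B, a) = Add(-3, Rational(5, 2)) = Rational(-1, 2))
Add(Function('A')(13, -7), Mul(126, 155)) = Add(Rational(-1, 2), Mul(126, 155)) = Add(Rational(-1, 2), 19530) = Rational(39059, 2)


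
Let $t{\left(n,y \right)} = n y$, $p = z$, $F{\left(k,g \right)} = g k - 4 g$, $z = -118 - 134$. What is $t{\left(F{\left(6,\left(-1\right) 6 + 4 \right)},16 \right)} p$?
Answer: $16128$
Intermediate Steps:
$z = -252$ ($z = -118 - 134 = -252$)
$F{\left(k,g \right)} = - 4 g + g k$
$p = -252$
$t{\left(F{\left(6,\left(-1\right) 6 + 4 \right)},16 \right)} p = \left(\left(-1\right) 6 + 4\right) \left(-4 + 6\right) 16 \left(-252\right) = \left(-6 + 4\right) 2 \cdot 16 \left(-252\right) = \left(-2\right) 2 \cdot 16 \left(-252\right) = \left(-4\right) 16 \left(-252\right) = \left(-64\right) \left(-252\right) = 16128$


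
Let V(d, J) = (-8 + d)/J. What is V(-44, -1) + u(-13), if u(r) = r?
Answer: 39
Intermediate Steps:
V(d, J) = (-8 + d)/J
V(-44, -1) + u(-13) = (-8 - 44)/(-1) - 13 = -1*(-52) - 13 = 52 - 13 = 39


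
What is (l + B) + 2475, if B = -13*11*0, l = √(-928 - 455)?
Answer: 2475 + I*√1383 ≈ 2475.0 + 37.189*I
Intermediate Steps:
l = I*√1383 (l = √(-1383) = I*√1383 ≈ 37.189*I)
B = 0 (B = -143*0 = 0)
(l + B) + 2475 = (I*√1383 + 0) + 2475 = I*√1383 + 2475 = 2475 + I*√1383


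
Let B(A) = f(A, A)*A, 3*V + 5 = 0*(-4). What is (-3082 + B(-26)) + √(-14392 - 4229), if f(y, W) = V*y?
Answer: -12626/3 + 3*I*√2069 ≈ -4208.7 + 136.46*I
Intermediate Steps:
V = -5/3 (V = -5/3 + (0*(-4))/3 = -5/3 + (⅓)*0 = -5/3 + 0 = -5/3 ≈ -1.6667)
f(y, W) = -5*y/3
B(A) = -5*A²/3 (B(A) = (-5*A/3)*A = -5*A²/3)
(-3082 + B(-26)) + √(-14392 - 4229) = (-3082 - 5/3*(-26)²) + √(-14392 - 4229) = (-3082 - 5/3*676) + √(-18621) = (-3082 - 3380/3) + 3*I*√2069 = -12626/3 + 3*I*√2069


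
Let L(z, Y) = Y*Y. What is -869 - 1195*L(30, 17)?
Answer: -346224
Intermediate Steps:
L(z, Y) = Y²
-869 - 1195*L(30, 17) = -869 - 1195*17² = -869 - 1195*289 = -869 - 345355 = -346224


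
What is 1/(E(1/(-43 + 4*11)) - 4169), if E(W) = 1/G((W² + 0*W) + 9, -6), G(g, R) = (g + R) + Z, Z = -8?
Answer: -4/16677 ≈ -0.00023985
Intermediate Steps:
G(g, R) = -8 + R + g (G(g, R) = (g + R) - 8 = (R + g) - 8 = -8 + R + g)
E(W) = 1/(-5 + W²) (E(W) = 1/(-8 - 6 + ((W² + 0*W) + 9)) = 1/(-8 - 6 + ((W² + 0) + 9)) = 1/(-8 - 6 + (W² + 9)) = 1/(-8 - 6 + (9 + W²)) = 1/(-5 + W²))
1/(E(1/(-43 + 4*11)) - 4169) = 1/(1/(-5 + (1/(-43 + 4*11))²) - 4169) = 1/(1/(-5 + (1/(-43 + 44))²) - 4169) = 1/(1/(-5 + (1/1)²) - 4169) = 1/(1/(-5 + 1²) - 4169) = 1/(1/(-5 + 1) - 4169) = 1/(1/(-4) - 4169) = 1/(-¼ - 4169) = 1/(-16677/4) = -4/16677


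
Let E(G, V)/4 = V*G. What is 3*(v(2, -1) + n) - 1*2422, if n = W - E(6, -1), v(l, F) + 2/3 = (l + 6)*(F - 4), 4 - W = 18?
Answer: -2514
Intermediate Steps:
E(G, V) = 4*G*V (E(G, V) = 4*(V*G) = 4*(G*V) = 4*G*V)
W = -14 (W = 4 - 1*18 = 4 - 18 = -14)
v(l, F) = -⅔ + (-4 + F)*(6 + l) (v(l, F) = -⅔ + (l + 6)*(F - 4) = -⅔ + (6 + l)*(-4 + F) = -⅔ + (-4 + F)*(6 + l))
n = 10 (n = -14 - 4*6*(-1) = -14 - 1*(-24) = -14 + 24 = 10)
3*(v(2, -1) + n) - 1*2422 = 3*((-74/3 - 4*2 + 6*(-1) - 1*2) + 10) - 1*2422 = 3*((-74/3 - 8 - 6 - 2) + 10) - 2422 = 3*(-122/3 + 10) - 2422 = 3*(-92/3) - 2422 = -92 - 2422 = -2514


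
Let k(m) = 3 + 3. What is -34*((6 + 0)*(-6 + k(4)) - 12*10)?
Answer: 4080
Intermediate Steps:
k(m) = 6
-34*((6 + 0)*(-6 + k(4)) - 12*10) = -34*((6 + 0)*(-6 + 6) - 12*10) = -34*(6*0 - 120) = -34*(0 - 120) = -34*(-120) = 4080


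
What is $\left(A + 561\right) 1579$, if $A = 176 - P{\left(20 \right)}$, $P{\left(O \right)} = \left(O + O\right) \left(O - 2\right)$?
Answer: $26843$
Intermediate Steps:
$P{\left(O \right)} = 2 O \left(-2 + O\right)$
$A = -544$ ($A = 176 - 2 \cdot 20 \left(-2 + 20\right) = 176 - 2 \cdot 20 \cdot 18 = 176 - 720 = -544$)
$\left(A + 561\right) 1579 = \left(-544 + 561\right) 1579 = 17 \cdot 1579 = 26843$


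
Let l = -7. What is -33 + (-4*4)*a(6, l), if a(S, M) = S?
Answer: -129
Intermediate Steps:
-33 + (-4*4)*a(6, l) = -33 - 4*4*6 = -33 - 16*6 = -33 - 96 = -129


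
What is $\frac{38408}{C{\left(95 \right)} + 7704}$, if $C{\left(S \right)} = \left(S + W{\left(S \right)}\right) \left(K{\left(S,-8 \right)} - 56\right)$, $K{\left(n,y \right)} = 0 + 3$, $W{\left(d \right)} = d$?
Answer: $- \frac{19204}{1183} \approx -16.233$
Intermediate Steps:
$K{\left(n,y \right)} = 3$
$C{\left(S \right)} = - 106 S$ ($C{\left(S \right)} = \left(S + S\right) \left(3 - 56\right) = 2 S \left(-53\right) = - 106 S$)
$\frac{38408}{C{\left(95 \right)} + 7704} = \frac{38408}{\left(-106\right) 95 + 7704} = \frac{38408}{-10070 + 7704} = \frac{38408}{-2366} = 38408 \left(- \frac{1}{2366}\right) = - \frac{19204}{1183}$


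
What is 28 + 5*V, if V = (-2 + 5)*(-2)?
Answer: -2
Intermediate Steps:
V = -6 (V = 3*(-2) = -6)
28 + 5*V = 28 + 5*(-6) = 28 - 30 = -2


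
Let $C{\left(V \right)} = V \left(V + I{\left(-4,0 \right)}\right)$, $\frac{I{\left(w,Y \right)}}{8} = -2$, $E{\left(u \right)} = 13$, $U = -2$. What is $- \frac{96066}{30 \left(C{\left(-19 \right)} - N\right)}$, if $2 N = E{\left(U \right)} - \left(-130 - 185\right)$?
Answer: $- \frac{5337}{835} \approx -6.3916$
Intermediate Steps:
$I{\left(w,Y \right)} = -16$ ($I{\left(w,Y \right)} = 8 \left(-2\right) = -16$)
$C{\left(V \right)} = V \left(-16 + V\right)$ ($C{\left(V \right)} = V \left(V - 16\right) = V \left(-16 + V\right)$)
$N = 164$ ($N = \frac{13 - \left(-130 - 185\right)}{2} = \frac{13 - -315}{2} = \frac{13 + 315}{2} = \frac{1}{2} \cdot 328 = 164$)
$- \frac{96066}{30 \left(C{\left(-19 \right)} - N\right)} = - \frac{96066}{30 \left(- 19 \left(-16 - 19\right) - 164\right)} = - \frac{96066}{30 \left(\left(-19\right) \left(-35\right) - 164\right)} = - \frac{96066}{30 \left(665 - 164\right)} = - \frac{96066}{30 \cdot 501} = - \frac{96066}{15030} = \left(-96066\right) \frac{1}{15030} = - \frac{5337}{835}$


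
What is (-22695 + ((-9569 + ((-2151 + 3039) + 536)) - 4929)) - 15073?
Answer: -50842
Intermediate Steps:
(-22695 + ((-9569 + ((-2151 + 3039) + 536)) - 4929)) - 15073 = (-22695 + ((-9569 + (888 + 536)) - 4929)) - 15073 = (-22695 + ((-9569 + 1424) - 4929)) - 15073 = (-22695 + (-8145 - 4929)) - 15073 = (-22695 - 13074) - 15073 = -35769 - 15073 = -50842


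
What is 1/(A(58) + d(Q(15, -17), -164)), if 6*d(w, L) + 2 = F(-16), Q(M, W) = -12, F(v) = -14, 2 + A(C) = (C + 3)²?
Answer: 3/11149 ≈ 0.00026908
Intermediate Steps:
A(C) = -2 + (3 + C)² (A(C) = -2 + (C + 3)² = -2 + (3 + C)²)
d(w, L) = -8/3 (d(w, L) = -⅓ + (⅙)*(-14) = -⅓ - 7/3 = -8/3)
1/(A(58) + d(Q(15, -17), -164)) = 1/((-2 + (3 + 58)²) - 8/3) = 1/((-2 + 61²) - 8/3) = 1/((-2 + 3721) - 8/3) = 1/(3719 - 8/3) = 1/(11149/3) = 3/11149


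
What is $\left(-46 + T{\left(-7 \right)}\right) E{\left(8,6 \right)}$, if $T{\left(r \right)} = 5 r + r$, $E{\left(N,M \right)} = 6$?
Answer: $-528$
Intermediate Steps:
$T{\left(r \right)} = 6 r$
$\left(-46 + T{\left(-7 \right)}\right) E{\left(8,6 \right)} = \left(-46 + 6 \left(-7\right)\right) 6 = \left(-46 - 42\right) 6 = \left(-88\right) 6 = -528$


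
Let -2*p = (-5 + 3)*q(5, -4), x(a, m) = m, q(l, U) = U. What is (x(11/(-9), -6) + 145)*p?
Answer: -556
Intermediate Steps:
p = -4 (p = -(-5 + 3)*(-4)/2 = -(-1)*(-4) = -½*8 = -4)
(x(11/(-9), -6) + 145)*p = (-6 + 145)*(-4) = 139*(-4) = -556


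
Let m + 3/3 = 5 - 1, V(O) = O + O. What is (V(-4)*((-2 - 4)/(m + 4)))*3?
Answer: 144/7 ≈ 20.571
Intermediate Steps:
V(O) = 2*O
m = 3 (m = -1 + (5 - 1) = -1 + 4 = 3)
(V(-4)*((-2 - 4)/(m + 4)))*3 = ((2*(-4))*((-2 - 4)/(3 + 4)))*3 = -(-48)/7*3 = -8*(-6/7)*3 = (48/7)*3 = 144/7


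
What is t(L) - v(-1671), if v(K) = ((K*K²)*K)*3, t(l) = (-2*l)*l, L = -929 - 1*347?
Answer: -23389832662595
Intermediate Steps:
L = -1276 (L = -929 - 347 = -1276)
t(l) = -2*l²
v(K) = 3*K⁴ (v(K) = (K³*K)*3 = K⁴*3 = 3*K⁴)
t(L) - v(-1671) = -2*(-1276)² - 3*(-1671)⁴ = -2*1628176 - 3*7796609802081 = -3256352 - 1*23389829406243 = -3256352 - 23389829406243 = -23389832662595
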